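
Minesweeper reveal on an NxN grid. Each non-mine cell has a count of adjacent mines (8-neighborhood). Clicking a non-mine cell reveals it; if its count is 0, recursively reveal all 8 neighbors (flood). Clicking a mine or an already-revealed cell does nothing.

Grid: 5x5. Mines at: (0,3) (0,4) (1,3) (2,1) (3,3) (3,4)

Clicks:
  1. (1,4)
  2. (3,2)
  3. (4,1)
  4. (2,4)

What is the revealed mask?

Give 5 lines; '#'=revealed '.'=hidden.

Answer: .....
....#
....#
###..
###..

Derivation:
Click 1 (1,4) count=3: revealed 1 new [(1,4)] -> total=1
Click 2 (3,2) count=2: revealed 1 new [(3,2)] -> total=2
Click 3 (4,1) count=0: revealed 5 new [(3,0) (3,1) (4,0) (4,1) (4,2)] -> total=7
Click 4 (2,4) count=3: revealed 1 new [(2,4)] -> total=8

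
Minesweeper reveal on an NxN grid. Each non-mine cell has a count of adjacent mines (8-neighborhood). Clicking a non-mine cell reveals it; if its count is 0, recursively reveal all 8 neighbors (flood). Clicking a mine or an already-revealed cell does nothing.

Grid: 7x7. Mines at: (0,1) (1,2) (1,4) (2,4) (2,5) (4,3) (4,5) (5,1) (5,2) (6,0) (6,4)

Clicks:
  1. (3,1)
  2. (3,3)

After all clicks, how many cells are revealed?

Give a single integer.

Answer: 12

Derivation:
Click 1 (3,1) count=0: revealed 11 new [(1,0) (1,1) (2,0) (2,1) (2,2) (3,0) (3,1) (3,2) (4,0) (4,1) (4,2)] -> total=11
Click 2 (3,3) count=2: revealed 1 new [(3,3)] -> total=12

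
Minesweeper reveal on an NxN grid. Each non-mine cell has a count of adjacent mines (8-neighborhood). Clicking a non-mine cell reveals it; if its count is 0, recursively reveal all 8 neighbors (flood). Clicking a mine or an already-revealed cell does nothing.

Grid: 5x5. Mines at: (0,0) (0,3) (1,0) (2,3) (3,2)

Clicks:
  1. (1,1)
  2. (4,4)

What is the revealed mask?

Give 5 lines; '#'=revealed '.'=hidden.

Click 1 (1,1) count=2: revealed 1 new [(1,1)] -> total=1
Click 2 (4,4) count=0: revealed 4 new [(3,3) (3,4) (4,3) (4,4)] -> total=5

Answer: .....
.#...
.....
...##
...##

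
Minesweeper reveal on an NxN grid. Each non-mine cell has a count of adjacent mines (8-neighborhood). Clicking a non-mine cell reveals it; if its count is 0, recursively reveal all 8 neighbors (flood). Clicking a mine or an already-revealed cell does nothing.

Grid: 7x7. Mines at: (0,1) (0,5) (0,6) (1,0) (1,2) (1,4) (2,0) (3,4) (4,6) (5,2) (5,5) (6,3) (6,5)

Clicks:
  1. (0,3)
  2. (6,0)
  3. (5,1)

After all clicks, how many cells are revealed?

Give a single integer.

Answer: 9

Derivation:
Click 1 (0,3) count=2: revealed 1 new [(0,3)] -> total=1
Click 2 (6,0) count=0: revealed 8 new [(3,0) (3,1) (4,0) (4,1) (5,0) (5,1) (6,0) (6,1)] -> total=9
Click 3 (5,1) count=1: revealed 0 new [(none)] -> total=9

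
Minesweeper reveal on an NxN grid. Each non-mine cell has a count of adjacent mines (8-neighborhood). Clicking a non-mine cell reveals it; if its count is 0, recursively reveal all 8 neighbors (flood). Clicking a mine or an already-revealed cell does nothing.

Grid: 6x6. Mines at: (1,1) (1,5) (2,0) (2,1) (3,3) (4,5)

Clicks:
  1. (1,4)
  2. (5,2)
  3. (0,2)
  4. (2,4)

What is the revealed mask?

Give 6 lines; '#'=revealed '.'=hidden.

Answer: ..#...
....#.
....#.
###...
#####.
#####.

Derivation:
Click 1 (1,4) count=1: revealed 1 new [(1,4)] -> total=1
Click 2 (5,2) count=0: revealed 13 new [(3,0) (3,1) (3,2) (4,0) (4,1) (4,2) (4,3) (4,4) (5,0) (5,1) (5,2) (5,3) (5,4)] -> total=14
Click 3 (0,2) count=1: revealed 1 new [(0,2)] -> total=15
Click 4 (2,4) count=2: revealed 1 new [(2,4)] -> total=16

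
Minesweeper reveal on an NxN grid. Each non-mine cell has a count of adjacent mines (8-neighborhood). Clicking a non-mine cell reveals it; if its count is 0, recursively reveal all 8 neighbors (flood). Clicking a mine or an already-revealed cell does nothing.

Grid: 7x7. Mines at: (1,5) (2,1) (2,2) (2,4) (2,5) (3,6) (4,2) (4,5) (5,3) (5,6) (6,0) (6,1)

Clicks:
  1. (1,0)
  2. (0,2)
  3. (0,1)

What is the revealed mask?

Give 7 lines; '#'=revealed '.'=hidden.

Answer: #####..
#####..
.......
.......
.......
.......
.......

Derivation:
Click 1 (1,0) count=1: revealed 1 new [(1,0)] -> total=1
Click 2 (0,2) count=0: revealed 9 new [(0,0) (0,1) (0,2) (0,3) (0,4) (1,1) (1,2) (1,3) (1,4)] -> total=10
Click 3 (0,1) count=0: revealed 0 new [(none)] -> total=10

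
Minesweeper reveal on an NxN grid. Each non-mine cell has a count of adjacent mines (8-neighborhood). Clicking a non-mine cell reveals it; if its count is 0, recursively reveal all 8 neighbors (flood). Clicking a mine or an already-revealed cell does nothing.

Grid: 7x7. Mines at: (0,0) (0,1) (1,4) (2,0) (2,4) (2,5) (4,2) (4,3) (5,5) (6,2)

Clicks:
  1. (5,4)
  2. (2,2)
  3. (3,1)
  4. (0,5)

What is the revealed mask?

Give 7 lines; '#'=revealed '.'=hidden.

Click 1 (5,4) count=2: revealed 1 new [(5,4)] -> total=1
Click 2 (2,2) count=0: revealed 9 new [(1,1) (1,2) (1,3) (2,1) (2,2) (2,3) (3,1) (3,2) (3,3)] -> total=10
Click 3 (3,1) count=2: revealed 0 new [(none)] -> total=10
Click 4 (0,5) count=1: revealed 1 new [(0,5)] -> total=11

Answer: .....#.
.###...
.###...
.###...
.......
....#..
.......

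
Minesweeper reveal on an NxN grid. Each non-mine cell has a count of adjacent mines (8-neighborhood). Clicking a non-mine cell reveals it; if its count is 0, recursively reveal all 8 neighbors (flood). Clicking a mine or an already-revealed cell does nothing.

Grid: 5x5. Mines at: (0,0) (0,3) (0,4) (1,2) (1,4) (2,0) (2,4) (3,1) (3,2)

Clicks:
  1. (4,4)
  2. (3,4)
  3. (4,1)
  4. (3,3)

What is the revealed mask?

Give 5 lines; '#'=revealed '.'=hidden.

Click 1 (4,4) count=0: revealed 4 new [(3,3) (3,4) (4,3) (4,4)] -> total=4
Click 2 (3,4) count=1: revealed 0 new [(none)] -> total=4
Click 3 (4,1) count=2: revealed 1 new [(4,1)] -> total=5
Click 4 (3,3) count=2: revealed 0 new [(none)] -> total=5

Answer: .....
.....
.....
...##
.#.##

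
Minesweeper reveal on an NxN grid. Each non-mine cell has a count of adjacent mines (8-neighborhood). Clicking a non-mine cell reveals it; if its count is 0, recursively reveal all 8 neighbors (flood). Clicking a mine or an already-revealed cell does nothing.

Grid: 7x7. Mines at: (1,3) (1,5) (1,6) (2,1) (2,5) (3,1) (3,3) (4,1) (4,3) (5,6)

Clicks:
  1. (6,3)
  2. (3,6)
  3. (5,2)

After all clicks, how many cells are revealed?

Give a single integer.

Click 1 (6,3) count=0: revealed 12 new [(5,0) (5,1) (5,2) (5,3) (5,4) (5,5) (6,0) (6,1) (6,2) (6,3) (6,4) (6,5)] -> total=12
Click 2 (3,6) count=1: revealed 1 new [(3,6)] -> total=13
Click 3 (5,2) count=2: revealed 0 new [(none)] -> total=13

Answer: 13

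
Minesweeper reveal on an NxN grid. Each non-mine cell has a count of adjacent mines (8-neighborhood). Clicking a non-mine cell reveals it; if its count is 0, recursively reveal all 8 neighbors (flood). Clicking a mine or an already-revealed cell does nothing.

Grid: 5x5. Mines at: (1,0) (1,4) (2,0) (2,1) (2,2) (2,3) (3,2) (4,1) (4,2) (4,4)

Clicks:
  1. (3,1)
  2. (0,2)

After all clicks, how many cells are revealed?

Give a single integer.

Answer: 7

Derivation:
Click 1 (3,1) count=6: revealed 1 new [(3,1)] -> total=1
Click 2 (0,2) count=0: revealed 6 new [(0,1) (0,2) (0,3) (1,1) (1,2) (1,3)] -> total=7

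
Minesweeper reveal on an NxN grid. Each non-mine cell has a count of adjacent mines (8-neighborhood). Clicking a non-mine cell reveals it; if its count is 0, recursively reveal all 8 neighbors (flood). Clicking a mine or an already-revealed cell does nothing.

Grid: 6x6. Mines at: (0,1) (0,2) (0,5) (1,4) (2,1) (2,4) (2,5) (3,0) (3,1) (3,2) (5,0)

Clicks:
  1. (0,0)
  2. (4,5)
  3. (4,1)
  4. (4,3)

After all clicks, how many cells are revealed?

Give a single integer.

Click 1 (0,0) count=1: revealed 1 new [(0,0)] -> total=1
Click 2 (4,5) count=0: revealed 13 new [(3,3) (3,4) (3,5) (4,1) (4,2) (4,3) (4,4) (4,5) (5,1) (5,2) (5,3) (5,4) (5,5)] -> total=14
Click 3 (4,1) count=4: revealed 0 new [(none)] -> total=14
Click 4 (4,3) count=1: revealed 0 new [(none)] -> total=14

Answer: 14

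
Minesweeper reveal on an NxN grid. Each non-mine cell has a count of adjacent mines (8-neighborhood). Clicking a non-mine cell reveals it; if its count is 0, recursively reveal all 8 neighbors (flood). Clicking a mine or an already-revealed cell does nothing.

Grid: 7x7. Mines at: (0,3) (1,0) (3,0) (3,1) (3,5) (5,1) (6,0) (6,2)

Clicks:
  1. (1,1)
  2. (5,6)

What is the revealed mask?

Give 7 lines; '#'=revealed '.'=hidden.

Click 1 (1,1) count=1: revealed 1 new [(1,1)] -> total=1
Click 2 (5,6) count=0: revealed 23 new [(1,2) (1,3) (1,4) (2,2) (2,3) (2,4) (3,2) (3,3) (3,4) (4,2) (4,3) (4,4) (4,5) (4,6) (5,2) (5,3) (5,4) (5,5) (5,6) (6,3) (6,4) (6,5) (6,6)] -> total=24

Answer: .......
.####..
..###..
..###..
..#####
..#####
...####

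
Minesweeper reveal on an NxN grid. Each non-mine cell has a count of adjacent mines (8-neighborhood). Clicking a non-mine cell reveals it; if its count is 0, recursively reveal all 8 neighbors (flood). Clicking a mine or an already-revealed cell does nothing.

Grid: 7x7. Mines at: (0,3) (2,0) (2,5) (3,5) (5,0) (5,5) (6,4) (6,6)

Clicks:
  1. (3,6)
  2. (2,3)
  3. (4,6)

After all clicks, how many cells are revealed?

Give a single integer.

Click 1 (3,6) count=2: revealed 1 new [(3,6)] -> total=1
Click 2 (2,3) count=0: revealed 23 new [(1,1) (1,2) (1,3) (1,4) (2,1) (2,2) (2,3) (2,4) (3,1) (3,2) (3,3) (3,4) (4,1) (4,2) (4,3) (4,4) (5,1) (5,2) (5,3) (5,4) (6,1) (6,2) (6,3)] -> total=24
Click 3 (4,6) count=2: revealed 1 new [(4,6)] -> total=25

Answer: 25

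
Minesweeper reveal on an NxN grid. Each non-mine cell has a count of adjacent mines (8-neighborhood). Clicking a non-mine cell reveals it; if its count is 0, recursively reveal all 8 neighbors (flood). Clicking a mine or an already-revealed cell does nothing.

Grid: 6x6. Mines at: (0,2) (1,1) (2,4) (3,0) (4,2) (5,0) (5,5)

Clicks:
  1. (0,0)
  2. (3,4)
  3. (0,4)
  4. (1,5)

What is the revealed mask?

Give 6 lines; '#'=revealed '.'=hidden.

Click 1 (0,0) count=1: revealed 1 new [(0,0)] -> total=1
Click 2 (3,4) count=1: revealed 1 new [(3,4)] -> total=2
Click 3 (0,4) count=0: revealed 6 new [(0,3) (0,4) (0,5) (1,3) (1,4) (1,5)] -> total=8
Click 4 (1,5) count=1: revealed 0 new [(none)] -> total=8

Answer: #..###
...###
......
....#.
......
......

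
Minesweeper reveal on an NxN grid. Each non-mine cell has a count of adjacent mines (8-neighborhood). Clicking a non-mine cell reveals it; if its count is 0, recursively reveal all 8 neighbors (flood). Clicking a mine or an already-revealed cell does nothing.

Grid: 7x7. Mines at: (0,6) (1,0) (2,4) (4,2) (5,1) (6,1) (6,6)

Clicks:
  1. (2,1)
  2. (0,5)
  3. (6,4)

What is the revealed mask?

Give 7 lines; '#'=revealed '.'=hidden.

Click 1 (2,1) count=1: revealed 1 new [(2,1)] -> total=1
Click 2 (0,5) count=1: revealed 1 new [(0,5)] -> total=2
Click 3 (6,4) count=0: revealed 21 new [(1,5) (1,6) (2,5) (2,6) (3,3) (3,4) (3,5) (3,6) (4,3) (4,4) (4,5) (4,6) (5,2) (5,3) (5,4) (5,5) (5,6) (6,2) (6,3) (6,4) (6,5)] -> total=23

Answer: .....#.
.....##
.#...##
...####
...####
..#####
..####.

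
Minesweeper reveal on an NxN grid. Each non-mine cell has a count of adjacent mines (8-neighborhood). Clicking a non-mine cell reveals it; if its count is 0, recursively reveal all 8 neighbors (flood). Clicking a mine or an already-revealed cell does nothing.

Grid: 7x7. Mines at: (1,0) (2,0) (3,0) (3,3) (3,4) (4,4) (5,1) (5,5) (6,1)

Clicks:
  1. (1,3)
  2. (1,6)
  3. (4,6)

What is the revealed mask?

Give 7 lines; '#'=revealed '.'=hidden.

Answer: .######
.######
.######
.....##
.....##
.......
.......

Derivation:
Click 1 (1,3) count=0: revealed 22 new [(0,1) (0,2) (0,3) (0,4) (0,5) (0,6) (1,1) (1,2) (1,3) (1,4) (1,5) (1,6) (2,1) (2,2) (2,3) (2,4) (2,5) (2,6) (3,5) (3,6) (4,5) (4,6)] -> total=22
Click 2 (1,6) count=0: revealed 0 new [(none)] -> total=22
Click 3 (4,6) count=1: revealed 0 new [(none)] -> total=22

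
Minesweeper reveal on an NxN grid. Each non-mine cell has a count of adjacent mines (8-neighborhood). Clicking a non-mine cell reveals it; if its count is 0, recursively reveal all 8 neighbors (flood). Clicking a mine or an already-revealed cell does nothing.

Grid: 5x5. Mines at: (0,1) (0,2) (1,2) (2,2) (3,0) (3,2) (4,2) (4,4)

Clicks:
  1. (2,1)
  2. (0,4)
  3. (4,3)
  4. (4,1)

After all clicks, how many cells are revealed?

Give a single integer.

Click 1 (2,1) count=4: revealed 1 new [(2,1)] -> total=1
Click 2 (0,4) count=0: revealed 8 new [(0,3) (0,4) (1,3) (1,4) (2,3) (2,4) (3,3) (3,4)] -> total=9
Click 3 (4,3) count=3: revealed 1 new [(4,3)] -> total=10
Click 4 (4,1) count=3: revealed 1 new [(4,1)] -> total=11

Answer: 11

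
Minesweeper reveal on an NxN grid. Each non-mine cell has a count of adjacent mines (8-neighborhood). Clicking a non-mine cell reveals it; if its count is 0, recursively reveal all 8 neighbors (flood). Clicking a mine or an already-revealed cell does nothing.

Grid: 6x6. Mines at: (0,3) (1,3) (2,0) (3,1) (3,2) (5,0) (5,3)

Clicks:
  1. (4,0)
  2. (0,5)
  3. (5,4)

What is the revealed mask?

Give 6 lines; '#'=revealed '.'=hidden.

Answer: ....##
....##
...###
...###
#..###
....##

Derivation:
Click 1 (4,0) count=2: revealed 1 new [(4,0)] -> total=1
Click 2 (0,5) count=0: revealed 15 new [(0,4) (0,5) (1,4) (1,5) (2,3) (2,4) (2,5) (3,3) (3,4) (3,5) (4,3) (4,4) (4,5) (5,4) (5,5)] -> total=16
Click 3 (5,4) count=1: revealed 0 new [(none)] -> total=16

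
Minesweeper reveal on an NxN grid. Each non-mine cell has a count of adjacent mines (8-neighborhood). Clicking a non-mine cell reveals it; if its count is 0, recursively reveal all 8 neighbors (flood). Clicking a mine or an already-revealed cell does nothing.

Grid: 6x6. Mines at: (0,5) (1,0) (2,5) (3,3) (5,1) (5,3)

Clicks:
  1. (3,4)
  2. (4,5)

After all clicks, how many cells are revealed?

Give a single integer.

Click 1 (3,4) count=2: revealed 1 new [(3,4)] -> total=1
Click 2 (4,5) count=0: revealed 5 new [(3,5) (4,4) (4,5) (5,4) (5,5)] -> total=6

Answer: 6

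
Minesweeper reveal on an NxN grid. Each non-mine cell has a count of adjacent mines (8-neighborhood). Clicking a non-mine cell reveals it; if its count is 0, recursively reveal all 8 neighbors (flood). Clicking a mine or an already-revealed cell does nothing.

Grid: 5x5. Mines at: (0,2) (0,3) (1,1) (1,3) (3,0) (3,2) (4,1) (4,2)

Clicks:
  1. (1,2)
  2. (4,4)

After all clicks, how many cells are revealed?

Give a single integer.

Answer: 7

Derivation:
Click 1 (1,2) count=4: revealed 1 new [(1,2)] -> total=1
Click 2 (4,4) count=0: revealed 6 new [(2,3) (2,4) (3,3) (3,4) (4,3) (4,4)] -> total=7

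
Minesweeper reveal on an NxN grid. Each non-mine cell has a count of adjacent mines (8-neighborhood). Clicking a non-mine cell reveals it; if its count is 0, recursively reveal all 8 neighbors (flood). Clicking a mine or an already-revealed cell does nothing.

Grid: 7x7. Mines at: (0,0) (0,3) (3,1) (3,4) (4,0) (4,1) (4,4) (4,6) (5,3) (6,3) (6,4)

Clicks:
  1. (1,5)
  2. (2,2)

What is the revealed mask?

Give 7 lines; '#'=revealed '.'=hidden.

Click 1 (1,5) count=0: revealed 11 new [(0,4) (0,5) (0,6) (1,4) (1,5) (1,6) (2,4) (2,5) (2,6) (3,5) (3,6)] -> total=11
Click 2 (2,2) count=1: revealed 1 new [(2,2)] -> total=12

Answer: ....###
....###
..#.###
.....##
.......
.......
.......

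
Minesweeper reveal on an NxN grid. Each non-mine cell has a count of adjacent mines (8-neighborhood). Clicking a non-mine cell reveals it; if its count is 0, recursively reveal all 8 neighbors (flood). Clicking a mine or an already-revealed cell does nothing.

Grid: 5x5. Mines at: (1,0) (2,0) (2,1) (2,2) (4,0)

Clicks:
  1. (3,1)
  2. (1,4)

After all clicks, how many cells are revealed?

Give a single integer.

Click 1 (3,1) count=4: revealed 1 new [(3,1)] -> total=1
Click 2 (1,4) count=0: revealed 17 new [(0,1) (0,2) (0,3) (0,4) (1,1) (1,2) (1,3) (1,4) (2,3) (2,4) (3,2) (3,3) (3,4) (4,1) (4,2) (4,3) (4,4)] -> total=18

Answer: 18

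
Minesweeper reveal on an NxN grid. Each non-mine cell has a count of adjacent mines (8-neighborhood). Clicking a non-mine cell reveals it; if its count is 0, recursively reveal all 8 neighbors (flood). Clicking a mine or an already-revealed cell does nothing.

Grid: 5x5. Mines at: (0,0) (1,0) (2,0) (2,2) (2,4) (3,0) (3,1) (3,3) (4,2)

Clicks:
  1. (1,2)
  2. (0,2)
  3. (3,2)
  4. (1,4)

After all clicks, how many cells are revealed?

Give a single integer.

Click 1 (1,2) count=1: revealed 1 new [(1,2)] -> total=1
Click 2 (0,2) count=0: revealed 7 new [(0,1) (0,2) (0,3) (0,4) (1,1) (1,3) (1,4)] -> total=8
Click 3 (3,2) count=4: revealed 1 new [(3,2)] -> total=9
Click 4 (1,4) count=1: revealed 0 new [(none)] -> total=9

Answer: 9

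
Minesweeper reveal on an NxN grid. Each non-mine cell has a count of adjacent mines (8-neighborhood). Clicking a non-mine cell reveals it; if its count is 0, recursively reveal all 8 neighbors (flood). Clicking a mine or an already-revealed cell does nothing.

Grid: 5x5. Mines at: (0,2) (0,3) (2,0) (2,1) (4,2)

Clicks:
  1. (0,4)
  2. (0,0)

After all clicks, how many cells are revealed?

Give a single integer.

Click 1 (0,4) count=1: revealed 1 new [(0,4)] -> total=1
Click 2 (0,0) count=0: revealed 4 new [(0,0) (0,1) (1,0) (1,1)] -> total=5

Answer: 5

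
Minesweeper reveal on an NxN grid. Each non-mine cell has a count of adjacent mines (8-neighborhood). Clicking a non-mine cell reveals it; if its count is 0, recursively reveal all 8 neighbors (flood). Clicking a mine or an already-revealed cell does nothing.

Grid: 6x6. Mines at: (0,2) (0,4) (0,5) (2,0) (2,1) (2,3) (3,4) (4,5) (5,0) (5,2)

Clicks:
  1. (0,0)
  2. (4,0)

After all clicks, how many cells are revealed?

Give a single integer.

Click 1 (0,0) count=0: revealed 4 new [(0,0) (0,1) (1,0) (1,1)] -> total=4
Click 2 (4,0) count=1: revealed 1 new [(4,0)] -> total=5

Answer: 5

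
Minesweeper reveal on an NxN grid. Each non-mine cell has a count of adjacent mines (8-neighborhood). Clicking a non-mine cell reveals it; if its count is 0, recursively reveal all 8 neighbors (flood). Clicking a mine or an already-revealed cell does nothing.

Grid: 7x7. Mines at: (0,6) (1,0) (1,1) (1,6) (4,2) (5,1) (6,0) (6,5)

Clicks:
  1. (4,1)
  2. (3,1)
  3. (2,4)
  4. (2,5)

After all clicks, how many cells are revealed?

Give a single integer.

Answer: 28

Derivation:
Click 1 (4,1) count=2: revealed 1 new [(4,1)] -> total=1
Click 2 (3,1) count=1: revealed 1 new [(3,1)] -> total=2
Click 3 (2,4) count=0: revealed 26 new [(0,2) (0,3) (0,4) (0,5) (1,2) (1,3) (1,4) (1,5) (2,2) (2,3) (2,4) (2,5) (2,6) (3,2) (3,3) (3,4) (3,5) (3,6) (4,3) (4,4) (4,5) (4,6) (5,3) (5,4) (5,5) (5,6)] -> total=28
Click 4 (2,5) count=1: revealed 0 new [(none)] -> total=28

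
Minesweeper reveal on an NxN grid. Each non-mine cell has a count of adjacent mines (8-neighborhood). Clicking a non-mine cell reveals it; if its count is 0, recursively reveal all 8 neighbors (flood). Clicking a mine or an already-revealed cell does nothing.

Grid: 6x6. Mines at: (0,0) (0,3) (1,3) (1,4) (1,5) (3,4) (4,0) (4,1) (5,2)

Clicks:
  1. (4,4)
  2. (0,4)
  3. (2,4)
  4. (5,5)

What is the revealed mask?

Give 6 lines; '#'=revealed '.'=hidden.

Answer: ....#.
......
....#.
......
...###
...###

Derivation:
Click 1 (4,4) count=1: revealed 1 new [(4,4)] -> total=1
Click 2 (0,4) count=4: revealed 1 new [(0,4)] -> total=2
Click 3 (2,4) count=4: revealed 1 new [(2,4)] -> total=3
Click 4 (5,5) count=0: revealed 5 new [(4,3) (4,5) (5,3) (5,4) (5,5)] -> total=8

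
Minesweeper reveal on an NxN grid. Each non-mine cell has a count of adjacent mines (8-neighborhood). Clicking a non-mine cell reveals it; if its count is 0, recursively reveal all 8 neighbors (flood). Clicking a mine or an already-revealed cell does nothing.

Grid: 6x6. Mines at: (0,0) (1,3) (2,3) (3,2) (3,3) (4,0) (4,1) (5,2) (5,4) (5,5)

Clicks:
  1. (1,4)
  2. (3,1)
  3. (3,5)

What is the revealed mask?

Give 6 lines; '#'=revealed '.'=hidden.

Answer: ....##
....##
....##
.#..##
....##
......

Derivation:
Click 1 (1,4) count=2: revealed 1 new [(1,4)] -> total=1
Click 2 (3,1) count=3: revealed 1 new [(3,1)] -> total=2
Click 3 (3,5) count=0: revealed 9 new [(0,4) (0,5) (1,5) (2,4) (2,5) (3,4) (3,5) (4,4) (4,5)] -> total=11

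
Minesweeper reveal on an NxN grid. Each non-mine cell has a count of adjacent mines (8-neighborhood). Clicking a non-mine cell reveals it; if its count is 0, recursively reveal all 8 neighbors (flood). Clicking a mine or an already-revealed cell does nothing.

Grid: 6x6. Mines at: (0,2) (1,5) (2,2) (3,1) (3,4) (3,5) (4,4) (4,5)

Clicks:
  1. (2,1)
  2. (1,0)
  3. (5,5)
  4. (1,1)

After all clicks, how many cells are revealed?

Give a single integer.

Answer: 7

Derivation:
Click 1 (2,1) count=2: revealed 1 new [(2,1)] -> total=1
Click 2 (1,0) count=0: revealed 5 new [(0,0) (0,1) (1,0) (1,1) (2,0)] -> total=6
Click 3 (5,5) count=2: revealed 1 new [(5,5)] -> total=7
Click 4 (1,1) count=2: revealed 0 new [(none)] -> total=7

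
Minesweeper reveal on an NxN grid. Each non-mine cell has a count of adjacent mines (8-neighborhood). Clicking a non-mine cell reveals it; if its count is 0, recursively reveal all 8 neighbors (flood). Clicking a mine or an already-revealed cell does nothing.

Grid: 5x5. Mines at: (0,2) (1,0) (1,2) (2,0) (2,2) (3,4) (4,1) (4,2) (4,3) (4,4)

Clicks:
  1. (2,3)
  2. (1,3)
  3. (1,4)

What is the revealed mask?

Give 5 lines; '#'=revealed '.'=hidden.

Answer: ...##
...##
...##
.....
.....

Derivation:
Click 1 (2,3) count=3: revealed 1 new [(2,3)] -> total=1
Click 2 (1,3) count=3: revealed 1 new [(1,3)] -> total=2
Click 3 (1,4) count=0: revealed 4 new [(0,3) (0,4) (1,4) (2,4)] -> total=6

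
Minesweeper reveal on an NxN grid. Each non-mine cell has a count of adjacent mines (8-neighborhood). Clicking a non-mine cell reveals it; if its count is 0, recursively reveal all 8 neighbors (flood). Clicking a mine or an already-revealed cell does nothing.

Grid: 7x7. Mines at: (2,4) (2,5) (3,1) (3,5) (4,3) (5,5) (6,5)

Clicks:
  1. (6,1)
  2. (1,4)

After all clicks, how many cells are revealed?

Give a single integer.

Click 1 (6,1) count=0: revealed 13 new [(4,0) (4,1) (4,2) (5,0) (5,1) (5,2) (5,3) (5,4) (6,0) (6,1) (6,2) (6,3) (6,4)] -> total=13
Click 2 (1,4) count=2: revealed 1 new [(1,4)] -> total=14

Answer: 14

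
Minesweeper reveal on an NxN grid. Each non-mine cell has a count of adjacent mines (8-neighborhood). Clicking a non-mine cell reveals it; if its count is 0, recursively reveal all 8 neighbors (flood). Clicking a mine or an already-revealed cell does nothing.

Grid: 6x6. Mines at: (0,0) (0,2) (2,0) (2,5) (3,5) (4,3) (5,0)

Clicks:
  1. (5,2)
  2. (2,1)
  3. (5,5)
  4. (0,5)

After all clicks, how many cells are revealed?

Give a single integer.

Click 1 (5,2) count=1: revealed 1 new [(5,2)] -> total=1
Click 2 (2,1) count=1: revealed 1 new [(2,1)] -> total=2
Click 3 (5,5) count=0: revealed 4 new [(4,4) (4,5) (5,4) (5,5)] -> total=6
Click 4 (0,5) count=0: revealed 6 new [(0,3) (0,4) (0,5) (1,3) (1,4) (1,5)] -> total=12

Answer: 12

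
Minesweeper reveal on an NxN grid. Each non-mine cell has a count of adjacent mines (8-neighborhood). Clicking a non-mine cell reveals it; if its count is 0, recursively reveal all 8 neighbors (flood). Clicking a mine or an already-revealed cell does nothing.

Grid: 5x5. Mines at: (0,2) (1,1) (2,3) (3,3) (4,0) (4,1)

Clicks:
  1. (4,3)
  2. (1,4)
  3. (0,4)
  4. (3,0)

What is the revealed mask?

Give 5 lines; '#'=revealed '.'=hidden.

Click 1 (4,3) count=1: revealed 1 new [(4,3)] -> total=1
Click 2 (1,4) count=1: revealed 1 new [(1,4)] -> total=2
Click 3 (0,4) count=0: revealed 3 new [(0,3) (0,4) (1,3)] -> total=5
Click 4 (3,0) count=2: revealed 1 new [(3,0)] -> total=6

Answer: ...##
...##
.....
#....
...#.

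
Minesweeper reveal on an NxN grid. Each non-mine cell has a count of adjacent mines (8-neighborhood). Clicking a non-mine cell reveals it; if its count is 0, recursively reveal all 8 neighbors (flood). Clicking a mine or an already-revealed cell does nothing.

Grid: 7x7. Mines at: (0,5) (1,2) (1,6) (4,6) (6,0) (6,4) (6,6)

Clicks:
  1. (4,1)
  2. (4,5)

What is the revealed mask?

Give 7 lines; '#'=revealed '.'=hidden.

Click 1 (4,1) count=0: revealed 34 new [(0,0) (0,1) (1,0) (1,1) (1,3) (1,4) (1,5) (2,0) (2,1) (2,2) (2,3) (2,4) (2,5) (3,0) (3,1) (3,2) (3,3) (3,4) (3,5) (4,0) (4,1) (4,2) (4,3) (4,4) (4,5) (5,0) (5,1) (5,2) (5,3) (5,4) (5,5) (6,1) (6,2) (6,3)] -> total=34
Click 2 (4,5) count=1: revealed 0 new [(none)] -> total=34

Answer: ##.....
##.###.
######.
######.
######.
######.
.###...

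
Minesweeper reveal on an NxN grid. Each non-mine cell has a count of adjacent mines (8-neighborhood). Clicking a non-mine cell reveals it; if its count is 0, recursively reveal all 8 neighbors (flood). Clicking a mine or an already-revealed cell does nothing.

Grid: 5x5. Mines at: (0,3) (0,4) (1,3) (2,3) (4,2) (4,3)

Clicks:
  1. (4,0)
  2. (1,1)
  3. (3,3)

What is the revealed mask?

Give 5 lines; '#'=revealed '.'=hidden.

Click 1 (4,0) count=0: revealed 14 new [(0,0) (0,1) (0,2) (1,0) (1,1) (1,2) (2,0) (2,1) (2,2) (3,0) (3,1) (3,2) (4,0) (4,1)] -> total=14
Click 2 (1,1) count=0: revealed 0 new [(none)] -> total=14
Click 3 (3,3) count=3: revealed 1 new [(3,3)] -> total=15

Answer: ###..
###..
###..
####.
##...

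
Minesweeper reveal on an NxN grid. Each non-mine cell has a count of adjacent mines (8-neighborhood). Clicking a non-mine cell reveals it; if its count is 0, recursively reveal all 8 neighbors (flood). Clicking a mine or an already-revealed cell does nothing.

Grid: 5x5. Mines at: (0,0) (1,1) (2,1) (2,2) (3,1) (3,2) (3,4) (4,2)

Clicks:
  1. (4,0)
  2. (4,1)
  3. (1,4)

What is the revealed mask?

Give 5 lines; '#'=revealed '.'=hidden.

Answer: ..###
..###
...##
.....
##...

Derivation:
Click 1 (4,0) count=1: revealed 1 new [(4,0)] -> total=1
Click 2 (4,1) count=3: revealed 1 new [(4,1)] -> total=2
Click 3 (1,4) count=0: revealed 8 new [(0,2) (0,3) (0,4) (1,2) (1,3) (1,4) (2,3) (2,4)] -> total=10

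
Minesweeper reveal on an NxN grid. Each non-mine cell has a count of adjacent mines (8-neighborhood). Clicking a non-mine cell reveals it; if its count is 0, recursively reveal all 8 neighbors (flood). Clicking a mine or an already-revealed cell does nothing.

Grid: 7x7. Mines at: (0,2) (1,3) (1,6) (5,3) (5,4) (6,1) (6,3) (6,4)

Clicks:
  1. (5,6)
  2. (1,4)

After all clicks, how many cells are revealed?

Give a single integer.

Answer: 34

Derivation:
Click 1 (5,6) count=0: revealed 33 new [(0,0) (0,1) (1,0) (1,1) (1,2) (2,0) (2,1) (2,2) (2,3) (2,4) (2,5) (2,6) (3,0) (3,1) (3,2) (3,3) (3,4) (3,5) (3,6) (4,0) (4,1) (4,2) (4,3) (4,4) (4,5) (4,6) (5,0) (5,1) (5,2) (5,5) (5,6) (6,5) (6,6)] -> total=33
Click 2 (1,4) count=1: revealed 1 new [(1,4)] -> total=34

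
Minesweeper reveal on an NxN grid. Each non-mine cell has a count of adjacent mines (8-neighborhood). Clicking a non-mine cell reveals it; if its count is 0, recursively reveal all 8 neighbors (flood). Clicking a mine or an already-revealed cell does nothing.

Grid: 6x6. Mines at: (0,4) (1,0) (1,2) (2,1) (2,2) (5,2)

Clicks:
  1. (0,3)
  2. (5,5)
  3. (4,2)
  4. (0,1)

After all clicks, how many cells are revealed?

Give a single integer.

Click 1 (0,3) count=2: revealed 1 new [(0,3)] -> total=1
Click 2 (5,5) count=0: revealed 15 new [(1,3) (1,4) (1,5) (2,3) (2,4) (2,5) (3,3) (3,4) (3,5) (4,3) (4,4) (4,5) (5,3) (5,4) (5,5)] -> total=16
Click 3 (4,2) count=1: revealed 1 new [(4,2)] -> total=17
Click 4 (0,1) count=2: revealed 1 new [(0,1)] -> total=18

Answer: 18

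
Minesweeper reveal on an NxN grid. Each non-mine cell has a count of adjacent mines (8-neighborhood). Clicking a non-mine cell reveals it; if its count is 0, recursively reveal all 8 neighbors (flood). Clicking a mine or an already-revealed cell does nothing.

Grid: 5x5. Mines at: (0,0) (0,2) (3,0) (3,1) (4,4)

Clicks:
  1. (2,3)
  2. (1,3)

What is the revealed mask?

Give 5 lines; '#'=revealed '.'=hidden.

Click 1 (2,3) count=0: revealed 11 new [(0,3) (0,4) (1,2) (1,3) (1,4) (2,2) (2,3) (2,4) (3,2) (3,3) (3,4)] -> total=11
Click 2 (1,3) count=1: revealed 0 new [(none)] -> total=11

Answer: ...##
..###
..###
..###
.....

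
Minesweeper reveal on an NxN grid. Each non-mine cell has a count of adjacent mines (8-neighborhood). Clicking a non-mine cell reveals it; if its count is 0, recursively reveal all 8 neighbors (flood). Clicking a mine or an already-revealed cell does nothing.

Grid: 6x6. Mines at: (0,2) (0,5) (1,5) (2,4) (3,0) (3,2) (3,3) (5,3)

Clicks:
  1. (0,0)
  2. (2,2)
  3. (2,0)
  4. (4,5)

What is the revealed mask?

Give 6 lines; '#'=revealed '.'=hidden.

Answer: ##....
##....
###...
....##
....##
....##

Derivation:
Click 1 (0,0) count=0: revealed 6 new [(0,0) (0,1) (1,0) (1,1) (2,0) (2,1)] -> total=6
Click 2 (2,2) count=2: revealed 1 new [(2,2)] -> total=7
Click 3 (2,0) count=1: revealed 0 new [(none)] -> total=7
Click 4 (4,5) count=0: revealed 6 new [(3,4) (3,5) (4,4) (4,5) (5,4) (5,5)] -> total=13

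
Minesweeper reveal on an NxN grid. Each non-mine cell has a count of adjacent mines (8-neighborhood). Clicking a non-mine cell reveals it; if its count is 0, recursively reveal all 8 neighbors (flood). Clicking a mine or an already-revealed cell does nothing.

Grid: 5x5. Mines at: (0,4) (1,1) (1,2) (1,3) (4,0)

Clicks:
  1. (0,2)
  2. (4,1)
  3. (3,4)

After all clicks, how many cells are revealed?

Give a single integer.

Click 1 (0,2) count=3: revealed 1 new [(0,2)] -> total=1
Click 2 (4,1) count=1: revealed 1 new [(4,1)] -> total=2
Click 3 (3,4) count=0: revealed 11 new [(2,1) (2,2) (2,3) (2,4) (3,1) (3,2) (3,3) (3,4) (4,2) (4,3) (4,4)] -> total=13

Answer: 13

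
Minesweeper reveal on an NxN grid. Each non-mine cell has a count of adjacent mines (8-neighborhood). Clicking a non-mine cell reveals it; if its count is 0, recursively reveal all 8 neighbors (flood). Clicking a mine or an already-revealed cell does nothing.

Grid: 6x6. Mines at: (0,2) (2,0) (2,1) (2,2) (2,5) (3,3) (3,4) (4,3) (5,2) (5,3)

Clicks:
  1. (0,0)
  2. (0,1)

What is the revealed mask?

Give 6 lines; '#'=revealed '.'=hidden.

Click 1 (0,0) count=0: revealed 4 new [(0,0) (0,1) (1,0) (1,1)] -> total=4
Click 2 (0,1) count=1: revealed 0 new [(none)] -> total=4

Answer: ##....
##....
......
......
......
......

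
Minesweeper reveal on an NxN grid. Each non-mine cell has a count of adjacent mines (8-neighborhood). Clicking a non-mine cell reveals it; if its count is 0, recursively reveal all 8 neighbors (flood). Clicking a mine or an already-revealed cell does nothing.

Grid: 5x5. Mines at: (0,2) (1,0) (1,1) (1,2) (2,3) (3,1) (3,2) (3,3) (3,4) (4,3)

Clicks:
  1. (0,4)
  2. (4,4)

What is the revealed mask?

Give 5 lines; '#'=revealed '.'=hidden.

Answer: ...##
...##
.....
.....
....#

Derivation:
Click 1 (0,4) count=0: revealed 4 new [(0,3) (0,4) (1,3) (1,4)] -> total=4
Click 2 (4,4) count=3: revealed 1 new [(4,4)] -> total=5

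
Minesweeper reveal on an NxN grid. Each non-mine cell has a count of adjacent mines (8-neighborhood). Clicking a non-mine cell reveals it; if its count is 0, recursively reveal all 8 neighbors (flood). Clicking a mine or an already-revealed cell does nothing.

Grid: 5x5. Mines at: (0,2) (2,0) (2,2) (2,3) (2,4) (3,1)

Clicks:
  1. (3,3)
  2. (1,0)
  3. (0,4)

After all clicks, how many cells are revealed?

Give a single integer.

Answer: 6

Derivation:
Click 1 (3,3) count=3: revealed 1 new [(3,3)] -> total=1
Click 2 (1,0) count=1: revealed 1 new [(1,0)] -> total=2
Click 3 (0,4) count=0: revealed 4 new [(0,3) (0,4) (1,3) (1,4)] -> total=6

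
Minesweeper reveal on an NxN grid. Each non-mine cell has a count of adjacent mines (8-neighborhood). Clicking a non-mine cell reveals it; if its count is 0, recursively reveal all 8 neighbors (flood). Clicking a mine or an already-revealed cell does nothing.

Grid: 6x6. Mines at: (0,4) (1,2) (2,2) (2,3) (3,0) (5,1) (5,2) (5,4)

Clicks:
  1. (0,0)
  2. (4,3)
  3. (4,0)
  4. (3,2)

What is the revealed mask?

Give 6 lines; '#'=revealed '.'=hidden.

Answer: ##....
##....
##....
..#...
#..#..
......

Derivation:
Click 1 (0,0) count=0: revealed 6 new [(0,0) (0,1) (1,0) (1,1) (2,0) (2,1)] -> total=6
Click 2 (4,3) count=2: revealed 1 new [(4,3)] -> total=7
Click 3 (4,0) count=2: revealed 1 new [(4,0)] -> total=8
Click 4 (3,2) count=2: revealed 1 new [(3,2)] -> total=9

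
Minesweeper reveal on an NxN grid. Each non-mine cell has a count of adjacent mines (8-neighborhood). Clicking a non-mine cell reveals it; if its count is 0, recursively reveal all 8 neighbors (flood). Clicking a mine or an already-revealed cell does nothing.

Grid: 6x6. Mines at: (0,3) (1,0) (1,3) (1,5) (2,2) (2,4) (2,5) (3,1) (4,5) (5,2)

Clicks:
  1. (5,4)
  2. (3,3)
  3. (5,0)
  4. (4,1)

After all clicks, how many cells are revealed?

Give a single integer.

Click 1 (5,4) count=1: revealed 1 new [(5,4)] -> total=1
Click 2 (3,3) count=2: revealed 1 new [(3,3)] -> total=2
Click 3 (5,0) count=0: revealed 4 new [(4,0) (4,1) (5,0) (5,1)] -> total=6
Click 4 (4,1) count=2: revealed 0 new [(none)] -> total=6

Answer: 6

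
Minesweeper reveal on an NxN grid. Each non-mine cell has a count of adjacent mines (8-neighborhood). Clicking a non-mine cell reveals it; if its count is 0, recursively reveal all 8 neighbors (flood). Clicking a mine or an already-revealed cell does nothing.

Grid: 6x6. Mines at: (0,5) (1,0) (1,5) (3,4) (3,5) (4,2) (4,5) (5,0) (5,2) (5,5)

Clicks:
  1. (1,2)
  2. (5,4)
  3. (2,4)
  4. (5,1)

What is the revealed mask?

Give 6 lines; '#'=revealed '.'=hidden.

Answer: .####.
.####.
.####.
.###..
......
.#..#.

Derivation:
Click 1 (1,2) count=0: revealed 15 new [(0,1) (0,2) (0,3) (0,4) (1,1) (1,2) (1,3) (1,4) (2,1) (2,2) (2,3) (2,4) (3,1) (3,2) (3,3)] -> total=15
Click 2 (5,4) count=2: revealed 1 new [(5,4)] -> total=16
Click 3 (2,4) count=3: revealed 0 new [(none)] -> total=16
Click 4 (5,1) count=3: revealed 1 new [(5,1)] -> total=17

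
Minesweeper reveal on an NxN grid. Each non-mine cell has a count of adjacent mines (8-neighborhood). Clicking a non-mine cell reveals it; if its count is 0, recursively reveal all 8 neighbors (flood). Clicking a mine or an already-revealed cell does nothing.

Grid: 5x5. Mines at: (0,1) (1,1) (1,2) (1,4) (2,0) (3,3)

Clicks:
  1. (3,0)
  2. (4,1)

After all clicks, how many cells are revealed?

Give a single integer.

Click 1 (3,0) count=1: revealed 1 new [(3,0)] -> total=1
Click 2 (4,1) count=0: revealed 5 new [(3,1) (3,2) (4,0) (4,1) (4,2)] -> total=6

Answer: 6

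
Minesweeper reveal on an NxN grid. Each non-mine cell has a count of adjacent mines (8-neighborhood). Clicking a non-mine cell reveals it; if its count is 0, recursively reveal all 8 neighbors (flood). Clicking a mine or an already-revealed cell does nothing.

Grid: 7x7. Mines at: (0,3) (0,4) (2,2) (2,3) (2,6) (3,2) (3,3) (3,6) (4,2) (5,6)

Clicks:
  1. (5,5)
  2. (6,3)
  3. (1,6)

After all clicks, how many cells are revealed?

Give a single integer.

Answer: 28

Derivation:
Click 1 (5,5) count=1: revealed 1 new [(5,5)] -> total=1
Click 2 (6,3) count=0: revealed 26 new [(0,0) (0,1) (0,2) (1,0) (1,1) (1,2) (2,0) (2,1) (3,0) (3,1) (4,0) (4,1) (4,3) (4,4) (4,5) (5,0) (5,1) (5,2) (5,3) (5,4) (6,0) (6,1) (6,2) (6,3) (6,4) (6,5)] -> total=27
Click 3 (1,6) count=1: revealed 1 new [(1,6)] -> total=28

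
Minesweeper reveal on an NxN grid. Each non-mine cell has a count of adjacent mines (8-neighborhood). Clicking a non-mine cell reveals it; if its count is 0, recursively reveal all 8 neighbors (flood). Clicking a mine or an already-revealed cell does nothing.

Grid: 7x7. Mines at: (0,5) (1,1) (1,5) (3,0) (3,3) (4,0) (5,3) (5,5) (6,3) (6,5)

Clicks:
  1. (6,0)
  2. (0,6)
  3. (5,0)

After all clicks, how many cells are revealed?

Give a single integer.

Click 1 (6,0) count=0: revealed 6 new [(5,0) (5,1) (5,2) (6,0) (6,1) (6,2)] -> total=6
Click 2 (0,6) count=2: revealed 1 new [(0,6)] -> total=7
Click 3 (5,0) count=1: revealed 0 new [(none)] -> total=7

Answer: 7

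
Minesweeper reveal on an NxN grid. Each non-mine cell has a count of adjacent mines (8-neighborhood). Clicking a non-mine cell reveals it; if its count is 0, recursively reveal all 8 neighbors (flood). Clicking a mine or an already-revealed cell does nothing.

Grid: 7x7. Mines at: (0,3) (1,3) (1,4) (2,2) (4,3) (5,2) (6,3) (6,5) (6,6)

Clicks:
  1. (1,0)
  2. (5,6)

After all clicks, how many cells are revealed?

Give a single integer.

Click 1 (1,0) count=0: revealed 16 new [(0,0) (0,1) (0,2) (1,0) (1,1) (1,2) (2,0) (2,1) (3,0) (3,1) (4,0) (4,1) (5,0) (5,1) (6,0) (6,1)] -> total=16
Click 2 (5,6) count=2: revealed 1 new [(5,6)] -> total=17

Answer: 17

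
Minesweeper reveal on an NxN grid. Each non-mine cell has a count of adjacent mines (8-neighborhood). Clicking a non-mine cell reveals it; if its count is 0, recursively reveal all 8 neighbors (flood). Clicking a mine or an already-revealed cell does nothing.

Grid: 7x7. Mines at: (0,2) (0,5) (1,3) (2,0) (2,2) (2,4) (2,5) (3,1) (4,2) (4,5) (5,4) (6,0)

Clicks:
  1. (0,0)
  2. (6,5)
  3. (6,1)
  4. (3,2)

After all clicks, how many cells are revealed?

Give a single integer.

Answer: 7

Derivation:
Click 1 (0,0) count=0: revealed 4 new [(0,0) (0,1) (1,0) (1,1)] -> total=4
Click 2 (6,5) count=1: revealed 1 new [(6,5)] -> total=5
Click 3 (6,1) count=1: revealed 1 new [(6,1)] -> total=6
Click 4 (3,2) count=3: revealed 1 new [(3,2)] -> total=7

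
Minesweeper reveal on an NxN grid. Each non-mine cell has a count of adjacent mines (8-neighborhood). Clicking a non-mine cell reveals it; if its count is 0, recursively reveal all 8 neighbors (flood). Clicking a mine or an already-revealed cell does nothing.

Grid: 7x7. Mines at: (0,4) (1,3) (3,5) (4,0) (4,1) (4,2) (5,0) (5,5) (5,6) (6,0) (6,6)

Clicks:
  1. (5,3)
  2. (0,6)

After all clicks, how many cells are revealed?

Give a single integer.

Answer: 7

Derivation:
Click 1 (5,3) count=1: revealed 1 new [(5,3)] -> total=1
Click 2 (0,6) count=0: revealed 6 new [(0,5) (0,6) (1,5) (1,6) (2,5) (2,6)] -> total=7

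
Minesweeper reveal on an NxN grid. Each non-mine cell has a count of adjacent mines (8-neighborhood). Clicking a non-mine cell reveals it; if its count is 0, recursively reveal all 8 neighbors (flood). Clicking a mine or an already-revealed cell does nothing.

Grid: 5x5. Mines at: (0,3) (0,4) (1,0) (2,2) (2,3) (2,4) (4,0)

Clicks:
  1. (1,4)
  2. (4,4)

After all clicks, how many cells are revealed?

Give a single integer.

Click 1 (1,4) count=4: revealed 1 new [(1,4)] -> total=1
Click 2 (4,4) count=0: revealed 8 new [(3,1) (3,2) (3,3) (3,4) (4,1) (4,2) (4,3) (4,4)] -> total=9

Answer: 9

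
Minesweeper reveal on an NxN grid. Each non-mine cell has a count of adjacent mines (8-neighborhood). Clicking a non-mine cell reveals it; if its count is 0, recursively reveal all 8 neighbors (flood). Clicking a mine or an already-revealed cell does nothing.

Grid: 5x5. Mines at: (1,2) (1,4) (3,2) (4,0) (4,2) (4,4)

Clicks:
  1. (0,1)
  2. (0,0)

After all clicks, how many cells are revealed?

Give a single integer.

Click 1 (0,1) count=1: revealed 1 new [(0,1)] -> total=1
Click 2 (0,0) count=0: revealed 7 new [(0,0) (1,0) (1,1) (2,0) (2,1) (3,0) (3,1)] -> total=8

Answer: 8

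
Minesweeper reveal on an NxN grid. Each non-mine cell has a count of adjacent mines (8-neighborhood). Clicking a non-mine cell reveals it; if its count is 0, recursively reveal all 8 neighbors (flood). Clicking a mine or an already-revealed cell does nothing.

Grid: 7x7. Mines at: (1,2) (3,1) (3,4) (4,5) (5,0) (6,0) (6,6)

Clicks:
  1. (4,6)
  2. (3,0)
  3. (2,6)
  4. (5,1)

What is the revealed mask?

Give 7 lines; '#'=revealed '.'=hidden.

Answer: ...####
...####
...####
#....##
......#
.#.....
.......

Derivation:
Click 1 (4,6) count=1: revealed 1 new [(4,6)] -> total=1
Click 2 (3,0) count=1: revealed 1 new [(3,0)] -> total=2
Click 3 (2,6) count=0: revealed 14 new [(0,3) (0,4) (0,5) (0,6) (1,3) (1,4) (1,5) (1,6) (2,3) (2,4) (2,5) (2,6) (3,5) (3,6)] -> total=16
Click 4 (5,1) count=2: revealed 1 new [(5,1)] -> total=17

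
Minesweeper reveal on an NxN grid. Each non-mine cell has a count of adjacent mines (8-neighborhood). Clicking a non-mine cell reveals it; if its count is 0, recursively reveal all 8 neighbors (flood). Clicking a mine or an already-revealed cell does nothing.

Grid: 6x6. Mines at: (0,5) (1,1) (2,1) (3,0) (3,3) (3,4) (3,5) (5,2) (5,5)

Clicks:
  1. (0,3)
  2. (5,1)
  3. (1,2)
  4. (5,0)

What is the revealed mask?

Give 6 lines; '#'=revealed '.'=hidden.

Click 1 (0,3) count=0: revealed 9 new [(0,2) (0,3) (0,4) (1,2) (1,3) (1,4) (2,2) (2,3) (2,4)] -> total=9
Click 2 (5,1) count=1: revealed 1 new [(5,1)] -> total=10
Click 3 (1,2) count=2: revealed 0 new [(none)] -> total=10
Click 4 (5,0) count=0: revealed 3 new [(4,0) (4,1) (5,0)] -> total=13

Answer: ..###.
..###.
..###.
......
##....
##....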